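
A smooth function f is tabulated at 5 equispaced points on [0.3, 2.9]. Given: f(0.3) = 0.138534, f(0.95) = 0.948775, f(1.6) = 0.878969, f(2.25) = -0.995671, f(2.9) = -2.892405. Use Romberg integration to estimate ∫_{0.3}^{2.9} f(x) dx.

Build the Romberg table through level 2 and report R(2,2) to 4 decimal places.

-0.2955

R(0,0) (trapezoid, 1 panel, h=2.6000): -3.580032
R(1,0) (trapezoid, 2 panels, h=1.3000): -0.647356
R(2,0) (trapezoid, 4 panels, h=0.6500): -0.354161
R(1,1) = -0.647356 + (-0.647356 − (-3.580032))/3 = 0.330203
R(2,1) = -0.354161 + (-0.354161 − (-0.647356))/3 = -0.256429
R(2,2) = -0.256429 + (-0.256429 − 0.330203)/15 = -0.295538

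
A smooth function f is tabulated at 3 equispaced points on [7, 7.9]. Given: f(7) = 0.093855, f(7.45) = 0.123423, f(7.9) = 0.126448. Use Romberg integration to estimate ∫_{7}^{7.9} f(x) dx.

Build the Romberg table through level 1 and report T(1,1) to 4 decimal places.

0.1071

T(0,0) (trapezoid, 1 panel, h=0.9000): 0.099136
T(1,0) (trapezoid, 2 panels, h=0.4500): 0.105109
T(1,1) = 0.105109 + (0.105109 − 0.099136)/3 = 0.107100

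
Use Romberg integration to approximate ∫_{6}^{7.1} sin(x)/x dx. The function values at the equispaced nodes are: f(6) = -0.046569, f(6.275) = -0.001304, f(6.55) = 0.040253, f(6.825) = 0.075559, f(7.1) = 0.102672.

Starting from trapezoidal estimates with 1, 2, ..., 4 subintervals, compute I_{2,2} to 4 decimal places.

0.0397

I_{0,0} (trapezoid, 1 panel, h=1.1000): 0.030857
I_{1,0} (trapezoid, 2 panels, h=0.5500): 0.037567
I_{2,0} (trapezoid, 4 panels, h=0.2750): 0.039204
I_{1,1} = 0.037567 + (0.037567 − 0.030857)/3 = 0.039804
I_{2,1} = 0.039204 + (0.039204 − 0.037567)/3 = 0.039750
I_{2,2} = 0.039750 + (0.039750 − 0.039804)/15 = 0.039746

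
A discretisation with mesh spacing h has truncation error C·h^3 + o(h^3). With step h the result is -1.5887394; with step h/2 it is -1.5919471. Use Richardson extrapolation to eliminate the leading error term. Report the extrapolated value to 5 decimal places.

-1.59241

The leading error scales as h^3; refining by a factor of 2 reduces it by 2^3 = 8.
Extrapolated value = (8·A(h/2) − A(h)) / (8 − 1)
= (8·(-1.5919471) − (-1.5887394)) / 7
= -11.1468374 / 7 = -1.5924053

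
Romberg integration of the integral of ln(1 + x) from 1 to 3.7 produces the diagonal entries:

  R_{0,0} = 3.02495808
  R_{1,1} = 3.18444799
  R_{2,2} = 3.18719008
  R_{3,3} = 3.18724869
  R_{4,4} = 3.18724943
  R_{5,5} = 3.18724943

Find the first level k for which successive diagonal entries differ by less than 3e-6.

k = 4

|R_{1,1} − R_{0,0}| = 0.15948991 ≥ 3e-6
|R_{2,2} − R_{1,1}| = 0.00274209 ≥ 3e-6
|R_{3,3} − R_{2,2}| = 0.00005861 ≥ 3e-6
|R_{4,4} − R_{3,3}| = 0.00000074 < 3e-6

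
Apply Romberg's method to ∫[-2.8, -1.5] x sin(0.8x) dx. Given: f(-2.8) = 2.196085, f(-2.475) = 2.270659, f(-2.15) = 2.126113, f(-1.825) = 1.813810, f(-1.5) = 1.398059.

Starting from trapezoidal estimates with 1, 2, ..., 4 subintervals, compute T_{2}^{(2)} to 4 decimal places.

2.6199

T_{0}^{(0)} (trapezoid, 1 panel, h=1.3000): 2.336194
T_{1}^{(0)} (trapezoid, 2 panels, h=0.6500): 2.550070
T_{2}^{(0)} (trapezoid, 4 panels, h=0.3250): 2.602488
T_{1}^{(1)} = 2.550070 + (2.550070 − 2.336194)/3 = 2.621362
T_{2}^{(1)} = 2.602488 + (2.602488 − 2.550070)/3 = 2.619961
T_{2}^{(2)} = 2.619961 + (2.619961 − 2.621362)/15 = 2.619868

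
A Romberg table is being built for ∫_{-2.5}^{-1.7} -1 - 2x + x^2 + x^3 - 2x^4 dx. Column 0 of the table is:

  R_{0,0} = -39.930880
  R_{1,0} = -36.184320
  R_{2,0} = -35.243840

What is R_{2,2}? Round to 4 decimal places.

-34.9300

Richardson extrapolation on the trapezoidal column (denominator 4−1=3):
R_{1,1} = (4·(-36.184320) − (-39.930880)) / 3 = -34.935467
R_{2,1} = -35.243840 + (-35.243840 − (-36.184320))/3 = -34.930347
R_{2,2} = -34.930347 + (-34.930347 − (-34.935467))/15 = -34.930006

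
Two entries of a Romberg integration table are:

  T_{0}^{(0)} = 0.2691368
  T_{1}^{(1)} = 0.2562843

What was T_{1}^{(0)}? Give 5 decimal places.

From T_{1}^{(1)} = (4·T_{1}^{(0)} − T_{0}^{(0)})/3, solve for T_{1}^{(0)}:
4·T_{1}^{(0)} = 3·0.2562843 + 0.2691368 = 1.0379897
T_{1}^{(0)} = 0.2594974

0.25950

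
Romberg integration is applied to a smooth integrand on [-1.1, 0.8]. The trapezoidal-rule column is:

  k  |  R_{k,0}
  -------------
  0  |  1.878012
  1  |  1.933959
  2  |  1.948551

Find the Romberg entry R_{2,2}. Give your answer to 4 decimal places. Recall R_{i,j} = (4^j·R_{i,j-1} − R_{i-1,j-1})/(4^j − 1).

1.9535

R_{1,1} = 1.933959 + (1.933959 − 1.878012)/3 = 1.952608
R_{2,1} = 1.948551 + (1.948551 − 1.933959)/3 = 1.953415
R_{2,2} = 1.953415 + (1.953415 − 1.952608)/15 = 1.953469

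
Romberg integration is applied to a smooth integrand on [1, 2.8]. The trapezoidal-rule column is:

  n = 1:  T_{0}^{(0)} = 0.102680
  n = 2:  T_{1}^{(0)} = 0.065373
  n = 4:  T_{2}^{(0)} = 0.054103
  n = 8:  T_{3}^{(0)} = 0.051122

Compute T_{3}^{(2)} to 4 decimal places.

T_{2}^{(1)} = 0.054103 + (0.054103 − 0.065373)/3 = 0.050346
T_{3}^{(1)} = (4·0.051122 − 0.054103) / 3 = 0.050128
T_{3}^{(2)} = (16·0.050128 − 0.050346) / 15 = 0.050113

0.0501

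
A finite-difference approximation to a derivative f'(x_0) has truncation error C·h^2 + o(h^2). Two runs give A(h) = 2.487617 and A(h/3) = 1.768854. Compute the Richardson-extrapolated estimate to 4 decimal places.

1.6790

The leading error scales as h^2; refining by a factor of 3 reduces it by 3^2 = 9.
Extrapolated value = (9·A(h/3) − A(h)) / (9 − 1)
= (9·1.768854 − 2.487617) / 8
= 13.432069 / 8 = 1.679009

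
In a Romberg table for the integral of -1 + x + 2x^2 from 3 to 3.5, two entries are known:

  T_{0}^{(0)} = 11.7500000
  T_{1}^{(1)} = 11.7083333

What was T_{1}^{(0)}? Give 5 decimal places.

11.71875

From T_{1}^{(1)} = (4·T_{1}^{(0)} − T_{0}^{(0)})/3, solve for T_{1}^{(0)}:
4·T_{1}^{(0)} = 3·11.7083333 + 11.7500000 = 46.8749999
T_{1}^{(0)} = 11.7187500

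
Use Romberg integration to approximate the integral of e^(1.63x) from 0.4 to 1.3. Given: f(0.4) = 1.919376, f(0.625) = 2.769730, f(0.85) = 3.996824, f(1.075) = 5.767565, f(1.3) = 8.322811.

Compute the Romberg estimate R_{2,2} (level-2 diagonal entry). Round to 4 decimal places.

3.9285

R_{0,0} (trapezoid, 1 panel, h=0.9000): 4.608984
R_{1,0} (trapezoid, 2 panels, h=0.4500): 4.103063
R_{2,0} (trapezoid, 4 panels, h=0.2250): 3.972423
R_{1,1} = 4.103063 + (4.103063 − 4.608984)/3 = 3.934423
R_{2,1} = 3.972423 + (3.972423 − 4.103063)/3 = 3.928876
R_{2,2} = 3.928876 + (3.928876 − 3.934423)/15 = 3.928506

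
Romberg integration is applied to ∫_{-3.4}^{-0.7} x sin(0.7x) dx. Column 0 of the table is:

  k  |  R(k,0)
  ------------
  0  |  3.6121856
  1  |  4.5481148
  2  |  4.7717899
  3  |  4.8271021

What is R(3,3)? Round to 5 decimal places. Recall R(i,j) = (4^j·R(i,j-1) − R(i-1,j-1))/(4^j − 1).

4.84549

R(1,1) = (4·4.5481148 − 3.6121856) / 3 = 4.8600912
R(2,1) = (4·4.7717899 − 4.5481148) / 3 = 4.8463483
R(3,1) = (4·4.8271021 − 4.7717899) / 3 = 4.8455395
R(2,2) = 4.8463483 + (4.8463483 − 4.8600912)/15 = 4.8454321
R(3,2) = 4.8455395 + (4.8455395 − 4.8463483)/15 = 4.8454856
R(3,3) = (64·4.8454856 − 4.8454321) / 63 = 4.8454864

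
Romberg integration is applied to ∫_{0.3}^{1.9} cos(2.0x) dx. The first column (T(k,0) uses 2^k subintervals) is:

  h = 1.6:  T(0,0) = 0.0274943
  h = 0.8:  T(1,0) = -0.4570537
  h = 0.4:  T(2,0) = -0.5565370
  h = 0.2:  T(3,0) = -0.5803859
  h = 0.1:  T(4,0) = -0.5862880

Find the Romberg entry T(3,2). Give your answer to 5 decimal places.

T(2,1) = (4·(-0.5565370) − (-0.4570537)) / 3 = -0.5896981
T(3,1) = (4·(-0.5803859) − (-0.5565370)) / 3 = -0.5883355
T(3,2) = (16·(-0.5883355) − (-0.5896981)) / 15 = -0.5882447

-0.58824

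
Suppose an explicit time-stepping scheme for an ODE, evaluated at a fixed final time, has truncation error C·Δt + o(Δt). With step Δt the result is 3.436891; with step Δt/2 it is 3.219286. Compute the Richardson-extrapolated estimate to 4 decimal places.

The leading error scales as Δt; refining by a factor of 2 reduces it by 2^1 = 2.
Extrapolated value = (2·A(Δt/2) − A(Δt)) / (2 − 1)
= (2·3.219286 − 3.436891) / 1
= 3.001681 / 1 = 3.001681

3.0017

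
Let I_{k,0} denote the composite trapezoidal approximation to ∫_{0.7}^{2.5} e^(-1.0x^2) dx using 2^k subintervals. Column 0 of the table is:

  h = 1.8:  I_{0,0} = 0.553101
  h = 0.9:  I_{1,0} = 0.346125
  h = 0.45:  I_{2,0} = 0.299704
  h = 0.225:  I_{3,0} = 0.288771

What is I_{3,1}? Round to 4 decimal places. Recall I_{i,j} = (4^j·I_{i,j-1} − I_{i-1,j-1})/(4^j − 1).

0.2851

Richardson extrapolation on the trapezoidal column (denominator 4−1=3):
I_{3,1} = 0.288771 + (0.288771 − 0.299704)/3 = 0.285127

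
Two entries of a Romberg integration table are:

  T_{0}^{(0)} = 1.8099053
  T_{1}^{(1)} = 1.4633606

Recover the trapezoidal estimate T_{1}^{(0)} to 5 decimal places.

1.55000

From T_{1}^{(1)} = (4·T_{1}^{(0)} − T_{0}^{(0)})/3, solve for T_{1}^{(0)}:
4·T_{1}^{(0)} = 3·1.4633606 + 1.8099053 = 6.1999871
T_{1}^{(0)} = 1.5499968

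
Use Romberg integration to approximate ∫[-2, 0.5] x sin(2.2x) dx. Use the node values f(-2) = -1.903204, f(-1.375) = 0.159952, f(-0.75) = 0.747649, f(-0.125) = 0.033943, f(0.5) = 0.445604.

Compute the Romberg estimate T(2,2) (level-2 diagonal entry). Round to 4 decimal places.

0.1381

T(0,0) (trapezoid, 1 panel, h=2.5000): -1.822000
T(1,0) (trapezoid, 2 panels, h=1.2500): 0.023561
T(2,0) (trapezoid, 4 panels, h=0.6250): 0.132965
T(1,1) = 0.023561 + (0.023561 − (-1.822000))/3 = 0.638748
T(2,1) = 0.132965 + (0.132965 − 0.023561)/3 = 0.169433
T(2,2) = 0.169433 + (0.169433 − 0.638748)/15 = 0.138145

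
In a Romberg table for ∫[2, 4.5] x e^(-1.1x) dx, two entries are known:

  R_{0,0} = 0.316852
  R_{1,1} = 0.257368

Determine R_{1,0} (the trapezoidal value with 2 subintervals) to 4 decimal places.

0.2722

From R_{1,1} = (4·R_{1,0} − R_{0,0})/3, solve for R_{1,0}:
4·R_{1,0} = 3·0.257368 + 0.316852 = 1.088956
R_{1,0} = 0.272239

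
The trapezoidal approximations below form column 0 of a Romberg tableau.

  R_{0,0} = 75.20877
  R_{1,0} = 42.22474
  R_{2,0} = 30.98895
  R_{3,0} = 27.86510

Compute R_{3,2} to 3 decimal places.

26.796

R_{2,1} = (4·30.98895 − 42.22474) / 3 = 27.24369
R_{3,1} = (4·27.86510 − 30.98895) / 3 = 26.82382
R_{3,2} = (16·26.82382 − 27.24369) / 15 = 26.79583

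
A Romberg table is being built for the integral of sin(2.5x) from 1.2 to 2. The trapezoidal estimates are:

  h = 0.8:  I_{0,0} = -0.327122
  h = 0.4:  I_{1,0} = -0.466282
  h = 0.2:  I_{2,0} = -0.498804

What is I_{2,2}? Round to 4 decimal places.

I_{1,1} = -0.466282 + (-0.466282 − (-0.327122))/3 = -0.512669
I_{2,1} = -0.498804 + (-0.498804 − (-0.466282))/3 = -0.509645
I_{2,2} = -0.509645 + (-0.509645 − (-0.512669))/15 = -0.509443

-0.5094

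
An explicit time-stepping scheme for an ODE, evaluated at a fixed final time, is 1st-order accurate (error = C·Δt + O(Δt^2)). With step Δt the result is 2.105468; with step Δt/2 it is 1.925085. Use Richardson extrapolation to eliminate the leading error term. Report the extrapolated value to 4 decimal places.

The leading error scales as Δt; refining by a factor of 2 reduces it by 2^1 = 2.
Extrapolated value = (2·A(Δt/2) − A(Δt)) / (2 − 1)
= (2·1.925085 − 2.105468) / 1
= 1.744702 / 1 = 1.744702

1.7447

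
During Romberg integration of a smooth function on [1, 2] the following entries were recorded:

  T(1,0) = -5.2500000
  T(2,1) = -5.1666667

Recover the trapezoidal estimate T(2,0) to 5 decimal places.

-5.18750

From T(2,1) = (4·T(2,0) − T(1,0))/3, solve for T(2,0):
4·T(2,0) = 3·(-5.1666667) + (-5.2500000) = -20.7500001
T(2,0) = -5.1875000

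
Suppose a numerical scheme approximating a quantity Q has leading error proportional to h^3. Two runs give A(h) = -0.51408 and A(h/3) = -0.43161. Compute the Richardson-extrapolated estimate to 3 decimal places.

-0.428

The leading error scales as h^3; refining by a factor of 3 reduces it by 3^3 = 27.
Extrapolated value = (27·A(h/3) − A(h)) / (27 − 1)
= (27·(-0.43161) − (-0.51408)) / 26
= -11.13939 / 26 = -0.42844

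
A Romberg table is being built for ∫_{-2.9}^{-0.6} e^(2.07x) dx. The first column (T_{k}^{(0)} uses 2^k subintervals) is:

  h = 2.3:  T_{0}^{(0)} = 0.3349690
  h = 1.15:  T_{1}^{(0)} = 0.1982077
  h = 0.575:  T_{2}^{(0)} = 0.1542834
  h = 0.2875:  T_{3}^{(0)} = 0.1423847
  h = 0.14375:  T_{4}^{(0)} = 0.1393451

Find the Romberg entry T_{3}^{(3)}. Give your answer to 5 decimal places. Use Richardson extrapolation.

Richardson extrapolation on the trapezoidal column (denominator 4−1=3):
T_{1}^{(1)} = 0.1982077 + (0.1982077 − 0.3349690)/3 = 0.1526206
T_{2}^{(1)} = 0.1542834 + (0.1542834 − 0.1982077)/3 = 0.1396420
T_{3}^{(1)} = 0.1423847 + (0.1423847 − 0.1542834)/3 = 0.1384185
T_{2}^{(2)} = 0.1396420 + (0.1396420 − 0.1526206)/15 = 0.1387768
T_{3}^{(2)} = (16·0.1384185 − 0.1396420) / 15 = 0.1383369
T_{3}^{(3)} = (64·0.1383369 − 0.1387768) / 63 = 0.1383299

0.13833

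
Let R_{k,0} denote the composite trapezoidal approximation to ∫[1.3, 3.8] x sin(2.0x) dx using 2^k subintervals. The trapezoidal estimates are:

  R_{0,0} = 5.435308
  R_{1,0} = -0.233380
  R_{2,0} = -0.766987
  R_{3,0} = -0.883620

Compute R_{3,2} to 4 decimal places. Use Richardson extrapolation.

-0.9210

R_{2,1} = -0.766987 + (-0.766987 − (-0.233380))/3 = -0.944856
R_{3,1} = (4·(-0.883620) − (-0.766987)) / 3 = -0.922498
R_{3,2} = (16·(-0.922498) − (-0.944856)) / 15 = -0.921007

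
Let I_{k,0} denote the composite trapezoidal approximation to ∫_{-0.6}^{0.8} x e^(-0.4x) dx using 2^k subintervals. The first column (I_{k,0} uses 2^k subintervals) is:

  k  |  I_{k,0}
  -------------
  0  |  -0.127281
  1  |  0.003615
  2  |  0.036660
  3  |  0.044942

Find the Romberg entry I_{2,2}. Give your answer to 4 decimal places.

0.0477

Richardson extrapolation on the trapezoidal column (denominator 4−1=3):
I_{1,1} = (4·0.003615 − (-0.127281)) / 3 = 0.047247
I_{2,1} = (4·0.036660 − 0.003615) / 3 = 0.047675
I_{2,2} = 0.047675 + (0.047675 − 0.047247)/15 = 0.047704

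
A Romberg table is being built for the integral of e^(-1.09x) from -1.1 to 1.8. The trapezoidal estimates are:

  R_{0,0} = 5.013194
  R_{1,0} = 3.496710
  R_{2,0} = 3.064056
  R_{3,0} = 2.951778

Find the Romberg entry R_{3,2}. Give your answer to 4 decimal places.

Richardson extrapolation on the trapezoidal column (denominator 4−1=3):
R_{2,1} = 3.064056 + (3.064056 − 3.496710)/3 = 2.919838
R_{3,1} = (4·2.951778 − 3.064056) / 3 = 2.914352
R_{3,2} = 2.914352 + (2.914352 − 2.919838)/15 = 2.913986

2.9140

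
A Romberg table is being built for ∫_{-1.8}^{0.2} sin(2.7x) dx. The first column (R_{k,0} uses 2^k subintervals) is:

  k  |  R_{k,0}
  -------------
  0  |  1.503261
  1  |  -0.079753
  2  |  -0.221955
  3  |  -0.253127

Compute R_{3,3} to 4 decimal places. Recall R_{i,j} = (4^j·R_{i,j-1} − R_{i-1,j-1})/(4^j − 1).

R_{1,1} = -0.079753 + (-0.079753 − 1.503261)/3 = -0.607424
R_{2,1} = -0.221955 + (-0.221955 − (-0.079753))/3 = -0.269356
R_{3,1} = -0.253127 + (-0.253127 − (-0.221955))/3 = -0.263518
R_{2,2} = -0.269356 + (-0.269356 − (-0.607424))/15 = -0.246818
R_{3,2} = (16·(-0.263518) − (-0.269356)) / 15 = -0.263129
R_{3,3} = (64·(-0.263129) − (-0.246818)) / 63 = -0.263388

-0.2634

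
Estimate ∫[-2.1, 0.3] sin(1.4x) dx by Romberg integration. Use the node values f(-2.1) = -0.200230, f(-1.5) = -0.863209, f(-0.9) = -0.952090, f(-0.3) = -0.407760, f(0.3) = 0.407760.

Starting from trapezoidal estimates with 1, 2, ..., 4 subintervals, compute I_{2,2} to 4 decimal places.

-1.3505

I_{0,0} (trapezoid, 1 panel, h=2.4000): 0.249036
I_{1,0} (trapezoid, 2 panels, h=1.2000): -1.017990
I_{2,0} (trapezoid, 4 panels, h=0.6000): -1.271576
I_{1,1} = -1.017990 + (-1.017990 − 0.249036)/3 = -1.440332
I_{2,1} = -1.271576 + (-1.271576 − (-1.017990))/3 = -1.356105
I_{2,2} = -1.356105 + (-1.356105 − (-1.440332))/15 = -1.350490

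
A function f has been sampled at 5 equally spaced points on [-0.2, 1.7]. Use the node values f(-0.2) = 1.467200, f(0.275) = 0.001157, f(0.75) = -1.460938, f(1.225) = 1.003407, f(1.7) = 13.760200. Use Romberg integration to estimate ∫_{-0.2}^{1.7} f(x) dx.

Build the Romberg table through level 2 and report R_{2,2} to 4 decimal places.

R_{0,0} (trapezoid, 1 panel, h=1.9000): 14.466030
R_{1,0} (trapezoid, 2 panels, h=0.9500): 5.845124
R_{2,0} (trapezoid, 4 panels, h=0.4750): 3.399730
R_{1,1} = 5.845124 + (5.845124 − 14.466030)/3 = 2.971489
R_{2,1} = 3.399730 + (3.399730 − 5.845124)/3 = 2.584599
R_{2,2} = 2.584599 + (2.584599 − 2.971489)/15 = 2.558806

2.5588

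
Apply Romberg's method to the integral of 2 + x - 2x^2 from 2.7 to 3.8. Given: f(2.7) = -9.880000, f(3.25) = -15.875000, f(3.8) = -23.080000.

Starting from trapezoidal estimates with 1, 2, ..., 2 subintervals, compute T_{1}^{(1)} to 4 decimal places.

-17.6843

T_{0}^{(0)} (trapezoid, 1 panel, h=1.1000): -18.128000
T_{1}^{(0)} (trapezoid, 2 panels, h=0.5500): -17.795250
T_{1}^{(1)} = -17.795250 + (-17.795250 − (-18.128000))/3 = -17.684333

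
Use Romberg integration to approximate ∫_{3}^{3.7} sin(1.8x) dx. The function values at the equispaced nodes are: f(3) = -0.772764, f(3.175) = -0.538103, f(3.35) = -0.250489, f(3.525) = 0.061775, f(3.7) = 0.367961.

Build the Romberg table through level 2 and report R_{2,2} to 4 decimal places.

R_{0,0} (trapezoid, 1 panel, h=0.7000): -0.141681
R_{1,0} (trapezoid, 2 panels, h=0.3500): -0.158512
R_{2,0} (trapezoid, 4 panels, h=0.1750): -0.162613
R_{1,1} = -0.158512 + (-0.158512 − (-0.141681))/3 = -0.164122
R_{2,1} = -0.162613 + (-0.162613 − (-0.158512))/3 = -0.163980
R_{2,2} = -0.163980 + (-0.163980 − (-0.164122))/15 = -0.163971

-0.1640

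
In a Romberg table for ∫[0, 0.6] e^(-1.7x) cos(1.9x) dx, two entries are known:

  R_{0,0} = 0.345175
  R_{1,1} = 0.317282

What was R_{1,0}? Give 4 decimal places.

From R_{1,1} = (4·R_{1,0} − R_{0,0})/3, solve for R_{1,0}:
4·R_{1,0} = 3·0.317282 + 0.345175 = 1.297021
R_{1,0} = 0.324255

0.3243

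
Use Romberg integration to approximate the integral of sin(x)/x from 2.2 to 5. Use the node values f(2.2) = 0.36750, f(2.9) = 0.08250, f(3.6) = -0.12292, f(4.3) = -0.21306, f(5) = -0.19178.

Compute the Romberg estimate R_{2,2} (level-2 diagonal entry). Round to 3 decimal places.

R_{0,0} (trapezoid, 1 panel, h=2.8000): 0.24601
R_{1,0} (trapezoid, 2 panels, h=1.4000): -0.04908
R_{2,0} (trapezoid, 4 panels, h=0.7000): -0.11593
R_{1,1} = -0.04908 + (-0.04908 − 0.24601)/3 = -0.14744
R_{2,1} = -0.11593 + (-0.11593 − (-0.04908))/3 = -0.13821
R_{2,2} = -0.13821 + (-0.13821 − (-0.14744))/15 = -0.13759

-0.138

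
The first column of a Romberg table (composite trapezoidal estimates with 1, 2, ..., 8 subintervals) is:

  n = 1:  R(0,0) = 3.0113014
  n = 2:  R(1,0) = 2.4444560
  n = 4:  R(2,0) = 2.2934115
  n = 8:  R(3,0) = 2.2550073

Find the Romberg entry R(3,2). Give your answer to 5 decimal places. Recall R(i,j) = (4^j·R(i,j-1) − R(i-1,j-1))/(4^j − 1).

2.24215

Richardson extrapolation on the trapezoidal column (denominator 4−1=3):
R(2,1) = 2.2934115 + (2.2934115 − 2.4444560)/3 = 2.2430633
R(3,1) = 2.2550073 + (2.2550073 − 2.2934115)/3 = 2.2422059
R(3,2) = (16·2.2422059 − 2.2430633) / 15 = 2.2421487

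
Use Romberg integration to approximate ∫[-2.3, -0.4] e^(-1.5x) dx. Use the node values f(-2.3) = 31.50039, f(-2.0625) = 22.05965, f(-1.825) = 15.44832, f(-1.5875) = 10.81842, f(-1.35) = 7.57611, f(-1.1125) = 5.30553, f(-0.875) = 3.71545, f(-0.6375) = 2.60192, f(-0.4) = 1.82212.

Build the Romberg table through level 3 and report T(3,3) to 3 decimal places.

T(0,0) (trapezoid, 1 panel, h=1.9000): 31.65638
T(1,0) (trapezoid, 2 panels, h=0.9500): 23.02550
T(2,0) (trapezoid, 4 panels, h=0.4750): 20.61554
T(3,0) (trapezoid, 8 panels, h=0.2375): 19.99433
T(1,1) = 23.02550 + (23.02550 − 31.65638)/3 = 20.14854
T(2,1) = 20.61554 + (20.61554 − 23.02550)/3 = 19.81222
T(3,1) = 19.99433 + (19.99433 − 20.61554)/3 = 19.78726
T(2,2) = 19.81222 + (19.81222 − 20.14854)/15 = 19.78980
T(3,2) = 19.78726 + (19.78726 − 19.81222)/15 = 19.78560
T(3,3) = 19.78560 + (19.78560 − 19.78980)/63 = 19.78553

19.786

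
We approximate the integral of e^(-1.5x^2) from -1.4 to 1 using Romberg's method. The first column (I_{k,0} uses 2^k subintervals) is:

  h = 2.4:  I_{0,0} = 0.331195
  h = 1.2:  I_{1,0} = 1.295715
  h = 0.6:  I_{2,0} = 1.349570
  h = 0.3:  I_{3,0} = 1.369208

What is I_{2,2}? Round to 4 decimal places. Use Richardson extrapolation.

Richardson extrapolation on the trapezoidal column (denominator 4−1=3):
I_{1,1} = (4·1.295715 − 0.331195) / 3 = 1.617222
I_{2,1} = (4·1.349570 − 1.295715) / 3 = 1.367522
I_{2,2} = 1.367522 + (1.367522 − 1.617222)/15 = 1.350875

1.3509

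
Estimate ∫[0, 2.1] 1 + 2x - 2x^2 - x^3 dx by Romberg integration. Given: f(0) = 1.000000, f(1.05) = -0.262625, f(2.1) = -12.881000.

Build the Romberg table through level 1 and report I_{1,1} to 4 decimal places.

-4.5260

I_{0,0} (trapezoid, 1 panel, h=2.1000): -12.475050
I_{1,0} (trapezoid, 2 panels, h=1.0500): -6.513281
I_{1,1} = -6.513281 + (-6.513281 − (-12.475050))/3 = -4.526025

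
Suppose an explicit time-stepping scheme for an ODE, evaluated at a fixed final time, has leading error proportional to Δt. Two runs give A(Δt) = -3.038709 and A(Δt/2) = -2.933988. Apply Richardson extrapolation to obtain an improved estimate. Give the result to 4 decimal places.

-2.8293

Extrapolated value = (2·A(Δt/2) − A(Δt)) / (2 − 1)
= (2·(-2.933988) − (-3.038709)) / 1
= -2.829267 / 1 = -2.829267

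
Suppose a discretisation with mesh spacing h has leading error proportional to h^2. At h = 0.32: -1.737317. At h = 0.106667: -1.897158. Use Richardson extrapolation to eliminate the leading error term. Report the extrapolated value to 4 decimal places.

The leading error scales as h^2; refining by a factor of 3 reduces it by 3^2 = 9.
Extrapolated value = (9·A(h/3) − A(h)) / (9 − 1)
= (9·(-1.897158) − (-1.737317)) / 8
= -15.337105 / 8 = -1.917138

-1.9171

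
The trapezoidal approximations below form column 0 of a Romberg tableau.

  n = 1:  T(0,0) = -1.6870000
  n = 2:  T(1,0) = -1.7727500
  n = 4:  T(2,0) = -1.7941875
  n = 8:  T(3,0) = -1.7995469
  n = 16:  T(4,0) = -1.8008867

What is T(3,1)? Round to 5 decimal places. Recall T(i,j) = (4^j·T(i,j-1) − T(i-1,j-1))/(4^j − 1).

-1.80133

T(3,1) = (4·(-1.7995469) − (-1.7941875)) / 3 = -1.8013334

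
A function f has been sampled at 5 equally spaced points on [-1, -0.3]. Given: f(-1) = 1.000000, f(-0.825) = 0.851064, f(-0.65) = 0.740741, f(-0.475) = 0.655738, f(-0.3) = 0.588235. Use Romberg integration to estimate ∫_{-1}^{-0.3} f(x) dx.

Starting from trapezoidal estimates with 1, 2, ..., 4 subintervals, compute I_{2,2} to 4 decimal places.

0.5306

I_{0,0} (trapezoid, 1 panel, h=0.7000): 0.555882
I_{1,0} (trapezoid, 2 panels, h=0.3500): 0.537200
I_{2,0} (trapezoid, 4 panels, h=0.1750): 0.532291
I_{1,1} = 0.537200 + (0.537200 − 0.555882)/3 = 0.530973
I_{2,1} = 0.532291 + (0.532291 − 0.537200)/3 = 0.530655
I_{2,2} = 0.530655 + (0.530655 − 0.530973)/15 = 0.530634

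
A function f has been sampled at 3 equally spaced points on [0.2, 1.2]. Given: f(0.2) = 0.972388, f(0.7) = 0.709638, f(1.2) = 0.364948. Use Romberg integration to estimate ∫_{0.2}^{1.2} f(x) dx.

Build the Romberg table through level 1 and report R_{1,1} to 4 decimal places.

0.6960

R_{0,0} (trapezoid, 1 panel, h=1.0000): 0.668668
R_{1,0} (trapezoid, 2 panels, h=0.5000): 0.689153
R_{1,1} = 0.689153 + (0.689153 − 0.668668)/3 = 0.695981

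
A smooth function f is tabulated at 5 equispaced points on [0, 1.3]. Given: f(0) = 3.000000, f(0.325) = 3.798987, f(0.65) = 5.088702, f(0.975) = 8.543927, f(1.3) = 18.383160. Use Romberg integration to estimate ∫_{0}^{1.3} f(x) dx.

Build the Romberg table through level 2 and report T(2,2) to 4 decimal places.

T(0,0) (trapezoid, 1 panel, h=1.3000): 13.899054
T(1,0) (trapezoid, 2 panels, h=0.6500): 10.257183
T(2,0) (trapezoid, 4 panels, h=0.3250): 9.140039
T(1,1) = 10.257183 + (10.257183 − 13.899054)/3 = 9.043226
T(2,1) = 9.140039 + (9.140039 − 10.257183)/3 = 8.767658
T(2,2) = 8.767658 + (8.767658 − 9.043226)/15 = 8.749287

8.7493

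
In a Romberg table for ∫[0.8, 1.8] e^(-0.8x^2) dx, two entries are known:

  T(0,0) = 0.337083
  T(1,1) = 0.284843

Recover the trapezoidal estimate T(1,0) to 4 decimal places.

From T(1,1) = (4·T(1,0) − T(0,0))/3, solve for T(1,0):
4·T(1,0) = 3·0.284843 + 0.337083 = 1.191612
T(1,0) = 0.297903

0.2979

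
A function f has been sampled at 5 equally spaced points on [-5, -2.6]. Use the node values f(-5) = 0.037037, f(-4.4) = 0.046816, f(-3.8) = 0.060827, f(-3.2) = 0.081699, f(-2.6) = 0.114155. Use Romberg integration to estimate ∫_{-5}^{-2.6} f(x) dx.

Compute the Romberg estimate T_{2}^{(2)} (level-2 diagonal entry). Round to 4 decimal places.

T_{0}^{(0)} (trapezoid, 1 panel, h=2.4000): 0.181430
T_{1}^{(0)} (trapezoid, 2 panels, h=1.2000): 0.163708
T_{2}^{(0)} (trapezoid, 4 panels, h=0.6000): 0.158963
T_{1}^{(1)} = 0.163708 + (0.163708 − 0.181430)/3 = 0.157801
T_{2}^{(1)} = 0.158963 + (0.158963 − 0.163708)/3 = 0.157381
T_{2}^{(2)} = 0.157381 + (0.157381 − 0.157801)/15 = 0.157353

0.1574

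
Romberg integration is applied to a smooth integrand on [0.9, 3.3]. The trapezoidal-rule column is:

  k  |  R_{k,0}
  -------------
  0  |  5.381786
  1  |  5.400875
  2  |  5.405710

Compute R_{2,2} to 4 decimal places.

R_{1,1} = 5.400875 + (5.400875 − 5.381786)/3 = 5.407238
R_{2,1} = 5.405710 + (5.405710 − 5.400875)/3 = 5.407322
R_{2,2} = 5.407322 + (5.407322 − 5.407238)/15 = 5.407328

5.4073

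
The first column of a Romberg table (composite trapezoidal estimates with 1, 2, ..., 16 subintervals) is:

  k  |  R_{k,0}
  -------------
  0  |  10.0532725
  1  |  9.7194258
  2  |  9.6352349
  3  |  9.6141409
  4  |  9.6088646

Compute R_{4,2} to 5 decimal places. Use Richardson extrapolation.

Richardson extrapolation on the trapezoidal column (denominator 4−1=3):
R_{3,1} = 9.6141409 + (9.6141409 − 9.6352349)/3 = 9.6071096
R_{4,1} = 9.6088646 + (9.6088646 − 9.6141409)/3 = 9.6071058
R_{4,2} = (16·9.6071058 − 9.6071096) / 15 = 9.6071055

9.60711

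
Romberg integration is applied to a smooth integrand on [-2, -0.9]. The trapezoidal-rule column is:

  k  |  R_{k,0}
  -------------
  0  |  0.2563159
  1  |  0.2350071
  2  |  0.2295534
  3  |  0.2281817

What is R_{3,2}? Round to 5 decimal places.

R_{2,1} = (4·0.2295534 − 0.2350071) / 3 = 0.2277355
R_{3,1} = 0.2281817 + (0.2281817 − 0.2295534)/3 = 0.2277245
R_{3,2} = 0.2277245 + (0.2277245 − 0.2277355)/15 = 0.2277238
(Column j=1 coincides with Simpson's rule on the same nodes.)

0.22772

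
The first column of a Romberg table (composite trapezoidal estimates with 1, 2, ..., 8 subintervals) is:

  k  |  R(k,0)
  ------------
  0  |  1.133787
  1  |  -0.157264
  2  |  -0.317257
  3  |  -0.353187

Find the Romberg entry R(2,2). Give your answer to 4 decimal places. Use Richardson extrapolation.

-0.3561

Richardson extrapolation on the trapezoidal column (denominator 4−1=3):
R(1,1) = (4·(-0.157264) − 1.133787) / 3 = -0.587614
R(2,1) = (4·(-0.317257) − (-0.157264)) / 3 = -0.370588
R(2,2) = -0.370588 + (-0.370588 − (-0.587614))/15 = -0.356120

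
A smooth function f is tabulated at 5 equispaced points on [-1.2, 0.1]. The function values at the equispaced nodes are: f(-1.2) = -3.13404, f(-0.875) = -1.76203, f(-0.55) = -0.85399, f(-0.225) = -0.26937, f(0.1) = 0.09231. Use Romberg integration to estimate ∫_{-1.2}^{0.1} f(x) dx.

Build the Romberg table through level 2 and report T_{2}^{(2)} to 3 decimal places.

-1.395

T_{0}^{(0)} (trapezoid, 1 panel, h=1.3000): -1.97712
T_{1}^{(0)} (trapezoid, 2 panels, h=0.6500): -1.54366
T_{2}^{(0)} (trapezoid, 4 panels, h=0.3250): -1.43203
T_{1}^{(1)} = -1.54366 + (-1.54366 − (-1.97712))/3 = -1.39917
T_{2}^{(1)} = -1.43203 + (-1.43203 − (-1.54366))/3 = -1.39482
T_{2}^{(2)} = -1.39482 + (-1.39482 − (-1.39917))/15 = -1.39453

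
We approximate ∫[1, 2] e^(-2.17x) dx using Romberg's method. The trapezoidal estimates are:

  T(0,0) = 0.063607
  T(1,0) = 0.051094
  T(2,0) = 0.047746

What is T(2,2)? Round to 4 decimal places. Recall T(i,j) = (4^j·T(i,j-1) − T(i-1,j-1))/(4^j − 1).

0.0466

T(1,1) = 0.051094 + (0.051094 − 0.063607)/3 = 0.046923
T(2,1) = (4·0.047746 − 0.051094) / 3 = 0.046630
T(2,2) = (16·0.046630 − 0.046923) / 15 = 0.046610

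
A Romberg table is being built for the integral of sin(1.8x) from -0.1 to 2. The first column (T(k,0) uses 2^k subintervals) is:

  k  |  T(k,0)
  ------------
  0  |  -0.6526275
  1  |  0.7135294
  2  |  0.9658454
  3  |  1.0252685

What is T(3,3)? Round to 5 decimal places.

1.04479

T(1,1) = 0.7135294 + (0.7135294 − (-0.6526275))/3 = 1.1689150
T(2,1) = 0.9658454 + (0.9658454 − 0.7135294)/3 = 1.0499507
T(3,1) = 1.0252685 + (1.0252685 − 0.9658454)/3 = 1.0450762
T(2,2) = (16·1.0499507 − 1.1689150) / 15 = 1.0420197
T(3,2) = 1.0450762 + (1.0450762 − 1.0499507)/15 = 1.0447512
T(3,3) = 1.0447512 + (1.0447512 − 1.0420197)/63 = 1.0447946
(Column j=1 coincides with Simpson's rule on the same nodes.)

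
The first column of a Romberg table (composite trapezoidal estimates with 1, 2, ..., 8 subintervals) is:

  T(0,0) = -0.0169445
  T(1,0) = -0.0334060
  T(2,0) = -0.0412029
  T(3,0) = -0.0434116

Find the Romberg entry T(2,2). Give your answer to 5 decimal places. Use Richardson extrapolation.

T(1,1) = -0.0334060 + (-0.0334060 − (-0.0169445))/3 = -0.0388932
T(2,1) = -0.0412029 + (-0.0412029 − (-0.0334060))/3 = -0.0438019
T(2,2) = -0.0438019 + (-0.0438019 − (-0.0388932))/15 = -0.0441291

-0.04413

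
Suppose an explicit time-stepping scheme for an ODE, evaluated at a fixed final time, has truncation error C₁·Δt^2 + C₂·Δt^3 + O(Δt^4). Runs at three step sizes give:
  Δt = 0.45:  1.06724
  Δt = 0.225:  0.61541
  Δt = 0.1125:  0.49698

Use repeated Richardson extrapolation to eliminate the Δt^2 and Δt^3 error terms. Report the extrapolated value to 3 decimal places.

0.456

First eliminate the Δt^2 term (factor 2^2 = 4):
  B₁ = (4·0.61541 − 1.06724)/3 = 0.46480
  B₂ = (4·0.49698 − 0.61541)/3 = 0.45750
Then eliminate the Δt^3 term (factor 2^3 = 8):
  (8·0.45750 − 0.46480)/7 = 0.45646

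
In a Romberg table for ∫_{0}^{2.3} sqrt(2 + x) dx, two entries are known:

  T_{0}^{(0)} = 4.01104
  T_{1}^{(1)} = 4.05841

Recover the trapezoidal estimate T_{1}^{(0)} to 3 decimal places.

4.047

From T_{1}^{(1)} = (4·T_{1}^{(0)} − T_{0}^{(0)})/3, solve for T_{1}^{(0)}:
4·T_{1}^{(0)} = 3·4.05841 + 4.01104 = 16.18627
T_{1}^{(0)} = 4.04657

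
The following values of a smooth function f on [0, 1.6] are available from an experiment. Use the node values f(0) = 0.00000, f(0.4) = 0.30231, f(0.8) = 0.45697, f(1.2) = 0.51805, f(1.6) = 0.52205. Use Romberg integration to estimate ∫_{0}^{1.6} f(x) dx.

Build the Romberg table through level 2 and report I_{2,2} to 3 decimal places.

I_{0,0} (trapezoid, 1 panel, h=1.6000): 0.41764
I_{1,0} (trapezoid, 2 panels, h=0.8000): 0.57440
I_{2,0} (trapezoid, 4 panels, h=0.4000): 0.61534
I_{1,1} = 0.57440 + (0.57440 − 0.41764)/3 = 0.62665
I_{2,1} = 0.61534 + (0.61534 − 0.57440)/3 = 0.62899
I_{2,2} = 0.62899 + (0.62899 − 0.62665)/15 = 0.62915

0.629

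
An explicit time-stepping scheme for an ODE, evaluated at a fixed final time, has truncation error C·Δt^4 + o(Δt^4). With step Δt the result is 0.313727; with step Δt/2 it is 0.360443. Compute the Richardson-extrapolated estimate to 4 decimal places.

0.3636

Extrapolated value = (16·A(Δt/2) − A(Δt)) / (16 − 1)
= (16·0.360443 − 0.313727) / 15
= 5.453361 / 15 = 0.363557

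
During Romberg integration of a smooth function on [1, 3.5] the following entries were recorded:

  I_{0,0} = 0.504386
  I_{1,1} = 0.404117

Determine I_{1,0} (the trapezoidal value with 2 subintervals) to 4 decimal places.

0.4292

From I_{1,1} = (4·I_{1,0} − I_{0,0})/3, solve for I_{1,0}:
4·I_{1,0} = 3·0.404117 + 0.504386 = 1.716737
I_{1,0} = 0.429184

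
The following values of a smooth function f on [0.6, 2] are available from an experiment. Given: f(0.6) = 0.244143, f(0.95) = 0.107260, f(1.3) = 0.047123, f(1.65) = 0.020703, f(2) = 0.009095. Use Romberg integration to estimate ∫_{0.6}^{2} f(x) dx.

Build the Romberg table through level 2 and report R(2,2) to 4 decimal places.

0.1001

R(0,0) (trapezoid, 1 panel, h=1.4000): 0.177267
R(1,0) (trapezoid, 2 panels, h=0.7000): 0.121619
R(2,0) (trapezoid, 4 panels, h=0.3500): 0.105597
R(1,1) = 0.121619 + (0.121619 − 0.177267)/3 = 0.103070
R(2,1) = 0.105597 + (0.105597 − 0.121619)/3 = 0.100256
R(2,2) = 0.100256 + (0.100256 − 0.103070)/15 = 0.100068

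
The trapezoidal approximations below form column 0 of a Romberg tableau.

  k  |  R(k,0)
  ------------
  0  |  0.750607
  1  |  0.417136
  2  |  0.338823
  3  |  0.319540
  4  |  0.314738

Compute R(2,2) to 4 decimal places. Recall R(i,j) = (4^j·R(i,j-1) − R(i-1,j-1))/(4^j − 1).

Richardson extrapolation on the trapezoidal column (denominator 4−1=3):
R(1,1) = 0.417136 + (0.417136 − 0.750607)/3 = 0.305979
R(2,1) = 0.338823 + (0.338823 − 0.417136)/3 = 0.312719
R(2,2) = (16·0.312719 − 0.305979) / 15 = 0.313168

0.3132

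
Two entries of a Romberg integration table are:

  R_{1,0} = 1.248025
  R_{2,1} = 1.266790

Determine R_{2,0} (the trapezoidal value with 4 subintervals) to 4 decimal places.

From R_{2,1} = (4·R_{2,0} − R_{1,0})/3, solve for R_{2,0}:
4·R_{2,0} = 3·1.266790 + 1.248025 = 5.048395
R_{2,0} = 1.262099

1.2621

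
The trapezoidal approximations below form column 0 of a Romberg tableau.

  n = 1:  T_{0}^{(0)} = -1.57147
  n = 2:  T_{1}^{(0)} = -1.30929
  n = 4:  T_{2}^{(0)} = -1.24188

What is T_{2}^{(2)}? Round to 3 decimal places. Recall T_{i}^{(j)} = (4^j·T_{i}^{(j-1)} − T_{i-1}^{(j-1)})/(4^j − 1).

Richardson extrapolation on the trapezoidal column (denominator 4−1=3):
T_{1}^{(1)} = (4·(-1.30929) − (-1.57147)) / 3 = -1.22190
T_{2}^{(1)} = (4·(-1.24188) − (-1.30929)) / 3 = -1.21941
T_{2}^{(2)} = -1.21941 + (-1.21941 − (-1.22190))/15 = -1.21924
(Column j=1 coincides with Simpson's rule on the same nodes.)

-1.219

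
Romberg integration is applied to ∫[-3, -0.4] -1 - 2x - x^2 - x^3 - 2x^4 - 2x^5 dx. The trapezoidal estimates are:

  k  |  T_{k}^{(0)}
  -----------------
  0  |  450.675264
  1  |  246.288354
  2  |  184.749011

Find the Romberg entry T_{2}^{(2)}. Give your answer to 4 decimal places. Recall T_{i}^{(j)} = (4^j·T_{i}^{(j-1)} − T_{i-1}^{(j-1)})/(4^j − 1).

T_{1}^{(1)} = (4·246.288354 − 450.675264) / 3 = 178.159384
T_{2}^{(1)} = 184.749011 + (184.749011 − 246.288354)/3 = 164.235897
T_{2}^{(2)} = (16·164.235897 − 178.159384) / 15 = 163.307665

163.3077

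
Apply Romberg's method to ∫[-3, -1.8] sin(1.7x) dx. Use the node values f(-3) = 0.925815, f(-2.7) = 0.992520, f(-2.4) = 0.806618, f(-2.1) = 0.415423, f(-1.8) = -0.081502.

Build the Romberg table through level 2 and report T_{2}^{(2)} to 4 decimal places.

T_{0}^{(0)} (trapezoid, 1 panel, h=1.2000): 0.506588
T_{1}^{(0)} (trapezoid, 2 panels, h=0.6000): 0.737265
T_{2}^{(0)} (trapezoid, 4 panels, h=0.3000): 0.791015
T_{1}^{(1)} = 0.737265 + (0.737265 − 0.506588)/3 = 0.814157
T_{2}^{(1)} = 0.791015 + (0.791015 − 0.737265)/3 = 0.808932
T_{2}^{(2)} = 0.808932 + (0.808932 − 0.814157)/15 = 0.808584

0.8086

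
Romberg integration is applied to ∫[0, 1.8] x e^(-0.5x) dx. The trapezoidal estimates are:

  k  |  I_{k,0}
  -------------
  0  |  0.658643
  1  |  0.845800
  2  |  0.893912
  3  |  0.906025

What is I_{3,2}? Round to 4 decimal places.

Richardson extrapolation on the trapezoidal column (denominator 4−1=3):
I_{2,1} = 0.893912 + (0.893912 − 0.845800)/3 = 0.909949
I_{3,1} = (4·0.906025 − 0.893912) / 3 = 0.910063
I_{3,2} = (16·0.910063 − 0.909949) / 15 = 0.910071
(Column j=1 coincides with Simpson's rule on the same nodes.)

0.9101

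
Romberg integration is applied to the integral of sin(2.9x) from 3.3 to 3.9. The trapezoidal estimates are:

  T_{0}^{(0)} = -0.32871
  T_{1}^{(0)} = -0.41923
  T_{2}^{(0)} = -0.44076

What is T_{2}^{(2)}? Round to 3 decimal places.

-0.448

Richardson extrapolation on the trapezoidal column (denominator 4−1=3):
T_{1}^{(1)} = -0.41923 + (-0.41923 − (-0.32871))/3 = -0.44940
T_{2}^{(1)} = (4·(-0.44076) − (-0.41923)) / 3 = -0.44794
T_{2}^{(2)} = -0.44794 + (-0.44794 − (-0.44940))/15 = -0.44784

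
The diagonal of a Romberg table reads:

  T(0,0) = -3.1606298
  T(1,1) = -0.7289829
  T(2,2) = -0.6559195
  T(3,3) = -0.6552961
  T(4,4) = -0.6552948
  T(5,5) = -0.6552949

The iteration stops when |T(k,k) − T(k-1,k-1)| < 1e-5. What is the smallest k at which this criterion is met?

k = 4

|T(1,1) − T(0,0)| = 2.4316469 ≥ 1e-5
|T(2,2) − T(1,1)| = 0.0730634 ≥ 1e-5
|T(3,3) − T(2,2)| = 0.0006234 ≥ 1e-5
|T(4,4) − T(3,3)| = 0.0000013 < 1e-5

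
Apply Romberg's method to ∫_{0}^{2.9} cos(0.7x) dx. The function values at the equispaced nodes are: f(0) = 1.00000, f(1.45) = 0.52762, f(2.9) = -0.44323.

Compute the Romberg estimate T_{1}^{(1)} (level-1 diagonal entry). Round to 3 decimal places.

T_{0}^{(0)} (trapezoid, 1 panel, h=2.9000): 0.80732
T_{1}^{(0)} (trapezoid, 2 panels, h=1.4500): 1.16871
T_{1}^{(1)} = 1.16871 + (1.16871 − 0.80732)/3 = 1.28917

1.289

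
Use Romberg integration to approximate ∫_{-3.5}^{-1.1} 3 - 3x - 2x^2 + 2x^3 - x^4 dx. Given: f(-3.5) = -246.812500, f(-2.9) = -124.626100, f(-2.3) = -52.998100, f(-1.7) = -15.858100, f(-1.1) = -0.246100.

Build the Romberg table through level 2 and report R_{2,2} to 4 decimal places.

-182.9568

R_{0,0} (trapezoid, 1 panel, h=2.4000): -296.470320
R_{1,0} (trapezoid, 2 panels, h=1.2000): -211.832880
R_{2,0} (trapezoid, 4 panels, h=0.6000): -190.206960
R_{1,1} = -211.832880 + (-211.832880 − (-296.470320))/3 = -183.620400
R_{2,1} = -190.206960 + (-190.206960 − (-211.832880))/3 = -182.998320
R_{2,2} = -182.998320 + (-182.998320 − (-183.620400))/15 = -182.956848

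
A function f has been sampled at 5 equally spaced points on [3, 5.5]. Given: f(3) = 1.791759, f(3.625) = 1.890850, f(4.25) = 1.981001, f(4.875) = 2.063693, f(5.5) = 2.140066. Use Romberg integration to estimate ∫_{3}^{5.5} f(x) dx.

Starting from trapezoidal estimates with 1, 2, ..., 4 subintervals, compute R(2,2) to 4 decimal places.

R(0,0) (trapezoid, 1 panel, h=2.5000): 4.914781
R(1,0) (trapezoid, 2 panels, h=1.2500): 4.933642
R(2,0) (trapezoid, 4 panels, h=0.6250): 4.938410
R(1,1) = 4.933642 + (4.933642 − 4.914781)/3 = 4.939929
R(2,1) = 4.938410 + (4.938410 − 4.933642)/3 = 4.939999
R(2,2) = 4.939999 + (4.939999 − 4.939929)/15 = 4.940004

4.9400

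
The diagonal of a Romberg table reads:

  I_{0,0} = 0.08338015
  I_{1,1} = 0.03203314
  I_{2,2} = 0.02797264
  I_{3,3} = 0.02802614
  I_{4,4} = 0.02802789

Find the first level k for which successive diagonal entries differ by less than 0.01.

|I_{1,1} − I_{0,0}| = 0.05134701 ≥ 0.01
|I_{2,2} − I_{1,1}| = 0.00406050 < 0.01

k = 2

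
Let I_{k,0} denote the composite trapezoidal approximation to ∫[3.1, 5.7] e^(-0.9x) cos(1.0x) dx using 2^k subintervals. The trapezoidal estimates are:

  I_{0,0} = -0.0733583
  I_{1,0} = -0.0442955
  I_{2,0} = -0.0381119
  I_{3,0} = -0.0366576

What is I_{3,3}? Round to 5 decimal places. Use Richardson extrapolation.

-0.03618

Richardson extrapolation on the trapezoidal column (denominator 4−1=3):
I_{1,1} = (4·(-0.0442955) − (-0.0733583)) / 3 = -0.0346079
I_{2,1} = (4·(-0.0381119) − (-0.0442955)) / 3 = -0.0360507
I_{3,1} = (4·(-0.0366576) − (-0.0381119)) / 3 = -0.0361728
I_{2,2} = (16·(-0.0360507) − (-0.0346079)) / 15 = -0.0361469
I_{3,2} = (16·(-0.0361728) − (-0.0360507)) / 15 = -0.0361809
I_{3,3} = (64·(-0.0361809) − (-0.0361469)) / 63 = -0.0361814
(Column j=1 coincides with Simpson's rule on the same nodes.)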